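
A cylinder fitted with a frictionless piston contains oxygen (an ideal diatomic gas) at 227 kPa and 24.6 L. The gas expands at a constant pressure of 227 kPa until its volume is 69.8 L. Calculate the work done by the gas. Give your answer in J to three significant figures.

W ≈ 10300 J

Isobaric: W = P ΔV.
W = (227 kPa)(69.8 − 24.6 L) = (227)(45.2) = 10260 J.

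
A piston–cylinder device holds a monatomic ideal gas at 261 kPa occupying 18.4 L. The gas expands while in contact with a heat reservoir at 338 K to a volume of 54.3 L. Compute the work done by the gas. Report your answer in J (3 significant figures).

W ≈ 5200 J

Isothermal: W = nRT ln(V₂/V₁) = P₁V₁ ln(V₂/V₁).
P₁V₁ = (261 kPa)(18.4 L) = 4802 J.
W = 4802 × ln(54.3/18.4) = 4802 × 1.082
W_by_gas = 5197 J.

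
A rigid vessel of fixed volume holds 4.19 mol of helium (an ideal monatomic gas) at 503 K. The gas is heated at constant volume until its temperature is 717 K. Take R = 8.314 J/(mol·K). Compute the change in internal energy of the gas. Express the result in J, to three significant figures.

Constant volume ⇒ W = 0, so Q = ΔU = nCᵥΔT with Cᵥ = 3R/2 = 12.47 J/(mol·K).
ΔU = (4.19)(12.47)(717 − 503) = 11182 J.

ΔU ≈ 11200 J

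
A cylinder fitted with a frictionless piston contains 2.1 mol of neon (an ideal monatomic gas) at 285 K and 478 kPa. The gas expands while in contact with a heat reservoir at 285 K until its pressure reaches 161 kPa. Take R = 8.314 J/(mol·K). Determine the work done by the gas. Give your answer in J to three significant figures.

Isothermal process: W = nRT ln(V₂/V₁) = nRT ln(P₁/P₂).
W = (2.1)(8.314)(285) × ln(478/161)
  = 4976 × ln(2.969) = 4976 × 1.088
W_by_gas = 5415 J.

W ≈ 5410 J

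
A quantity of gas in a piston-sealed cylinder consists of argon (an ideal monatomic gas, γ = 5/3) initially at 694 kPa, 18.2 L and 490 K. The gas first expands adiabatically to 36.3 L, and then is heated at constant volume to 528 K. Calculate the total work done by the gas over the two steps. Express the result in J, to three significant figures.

Step 1 (adiabatic): W = (P₁V₁ − P₂V₂)/(γ−1) = (12631 − 7972)/0.667 = 6989 J.
Step 2 (isochoric): W = 0 (constant volume).
W_total = 6989 + 0 = 6989 J.

W_total ≈ 6990 J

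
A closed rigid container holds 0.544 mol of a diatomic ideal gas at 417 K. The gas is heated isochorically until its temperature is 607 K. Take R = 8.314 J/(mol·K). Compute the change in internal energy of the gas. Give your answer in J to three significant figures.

ΔU ≈ 2150 J

Constant volume ⇒ W = 0, so Q = ΔU = nCᵥΔT with Cᵥ = 5R/2 = 20.79 J/(mol·K).
ΔU = (0.544)(20.79)(607 − 417) = 2148 J.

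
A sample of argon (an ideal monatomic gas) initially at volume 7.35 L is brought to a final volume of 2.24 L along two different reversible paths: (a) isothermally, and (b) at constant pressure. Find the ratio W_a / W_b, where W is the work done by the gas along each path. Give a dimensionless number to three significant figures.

Path (a) isothermal: W = P₁V₁ ln(V₂/V₁) → W_a/(P₁V₁) = -1.188.
Path (b) isobaric: W = P₁(V₂ − V₁) → W_b/(P₁V₁) = -0.6952.
W_a / W_b = -1.188 / -0.6952 = 1.709.

W_a / W_b ≈ 1.71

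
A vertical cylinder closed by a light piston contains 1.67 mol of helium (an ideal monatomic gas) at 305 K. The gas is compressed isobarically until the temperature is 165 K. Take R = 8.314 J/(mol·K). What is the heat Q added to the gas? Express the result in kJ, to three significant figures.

Q ≈ -4.86 kJ

Isobaric: W = nRΔT = (1.67)(8.314)(-140) = -1944 J.
ΔU = nCᵥΔT with Cᵥ = 3R/2: ΔU = (1.67)(12.47)(-140) = -2916 J.
Q = ΔU + W = -2916 − 1944 = -4860 J.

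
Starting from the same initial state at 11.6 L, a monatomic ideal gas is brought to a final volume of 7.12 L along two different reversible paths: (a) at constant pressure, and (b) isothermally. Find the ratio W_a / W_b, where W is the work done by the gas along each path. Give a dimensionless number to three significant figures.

Path (a) isobaric: W = P₁(V₂ − V₁) → W_a/(P₁V₁) = -0.3862.
Path (b) isothermal: W = P₁V₁ ln(V₂/V₁) → W_b/(P₁V₁) = -0.4881.
W_a / W_b = -0.3862 / -0.4881 = 0.7912.

W_a / W_b ≈ 0.791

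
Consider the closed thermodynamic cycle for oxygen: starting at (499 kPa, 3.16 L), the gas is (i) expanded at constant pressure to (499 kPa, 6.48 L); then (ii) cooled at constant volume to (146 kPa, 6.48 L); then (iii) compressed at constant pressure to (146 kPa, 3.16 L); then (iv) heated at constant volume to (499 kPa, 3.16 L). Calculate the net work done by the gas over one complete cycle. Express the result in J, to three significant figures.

W_net ≈ 1170 J

Constant-volume legs do no work.
W(i) = (499)(6.48 − 3.16) = 1657 J; W(iii) = (146)(3.16 − 6.48) = -484.7 J.
W_net = 1657 − 484.7 = 1172 J (the clockwise enclosed area).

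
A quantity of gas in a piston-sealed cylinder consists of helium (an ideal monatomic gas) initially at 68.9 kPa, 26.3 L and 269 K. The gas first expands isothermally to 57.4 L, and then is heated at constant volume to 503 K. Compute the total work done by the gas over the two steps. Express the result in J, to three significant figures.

W_total ≈ 1410 J

Step 1 (isothermal): W = P₁V₁ ln(V₂/V₁) = (1812) ln(57.4/26.3) = 1414 J.
Step 2 (isochoric): W = 0 (constant volume).
W_total = 1414 + 0 = 1414 J.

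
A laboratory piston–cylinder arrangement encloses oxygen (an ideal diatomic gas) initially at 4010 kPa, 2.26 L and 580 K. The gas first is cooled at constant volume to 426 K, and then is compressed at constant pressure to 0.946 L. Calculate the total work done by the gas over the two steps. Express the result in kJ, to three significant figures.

Step 1 (isochoric): W = 0 (constant volume).
After step 1: P = 2945 kPa (V unchanged).
Step 2 (isobaric): W = PΔV = (2945 kPa)(0.946 − 2.26 L) = -3870 J.
W_total = 0 − 3870 = -3870 J.

W_total ≈ -3.87 kJ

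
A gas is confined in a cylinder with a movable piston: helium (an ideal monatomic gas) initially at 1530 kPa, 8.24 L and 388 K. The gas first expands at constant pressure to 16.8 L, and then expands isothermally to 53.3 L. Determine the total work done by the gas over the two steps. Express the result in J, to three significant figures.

W_total ≈ 42800 J

Step 1 (isobaric): W = PΔV = (1530 kPa)(16.8 − 8.24 L) = 13097 J.
After step 1: P = 1530 kPa, V = 16.8 L, T = 791.1 K.
Step 2 (isothermal): W = P₁V₁ ln(V₂/V₁) = (25704) ln(53.3/16.8) = 29677 J.
W_total = 13097 + 29677 = 42774 J.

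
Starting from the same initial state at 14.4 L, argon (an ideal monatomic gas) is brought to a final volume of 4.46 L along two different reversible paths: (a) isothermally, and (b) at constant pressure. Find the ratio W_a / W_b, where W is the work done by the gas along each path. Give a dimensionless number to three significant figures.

W_a / W_b ≈ 1.70

Path (a) isothermal: W = P₁V₁ ln(V₂/V₁) → W_a/(P₁V₁) = -1.172.
Path (b) isobaric: W = P₁(V₂ − V₁) → W_b/(P₁V₁) = -0.6903.
W_a / W_b = -1.172 / -0.6903 = 1.698.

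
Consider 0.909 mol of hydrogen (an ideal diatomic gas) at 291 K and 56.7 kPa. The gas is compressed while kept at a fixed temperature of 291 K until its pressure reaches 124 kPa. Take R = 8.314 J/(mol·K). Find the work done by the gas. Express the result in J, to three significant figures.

W ≈ -1720 J

Isothermal process: W = nRT ln(V₂/V₁) = nRT ln(P₁/P₂).
W = (0.909)(8.314)(291) × ln(56.7/124)
  = 2199 × ln(0.4573) = 2199 × -0.7825
W_by_gas = -1721 J.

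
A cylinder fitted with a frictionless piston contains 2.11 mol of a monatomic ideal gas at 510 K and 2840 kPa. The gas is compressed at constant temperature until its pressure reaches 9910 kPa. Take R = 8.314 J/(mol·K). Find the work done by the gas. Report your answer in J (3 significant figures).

W ≈ -11200 J

Isothermal process: W = nRT ln(V₂/V₁) = nRT ln(P₁/P₂).
W = (2.11)(8.314)(510) × ln(2840/9910)
  = 8947 × ln(0.2866) = 8947 × -1.25
W_by_gas = -11181 J.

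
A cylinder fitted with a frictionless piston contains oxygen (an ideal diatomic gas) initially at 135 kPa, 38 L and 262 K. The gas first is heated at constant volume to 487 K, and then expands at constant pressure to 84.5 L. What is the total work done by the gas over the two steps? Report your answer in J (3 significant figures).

W_total ≈ 11700 J

Step 1 (isochoric): W = 0 (constant volume).
After step 1: P = 250.9 kPa (V unchanged).
Step 2 (isobaric): W = PΔV = (250.9 kPa)(84.5 − 38 L) = 11668 J.
W_total = 0 + 11668 = 11668 J.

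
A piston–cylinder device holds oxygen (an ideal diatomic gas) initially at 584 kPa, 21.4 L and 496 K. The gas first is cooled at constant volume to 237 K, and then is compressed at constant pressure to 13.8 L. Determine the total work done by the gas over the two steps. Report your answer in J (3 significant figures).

Step 1 (isochoric): W = 0 (constant volume).
After step 1: P = 279 kPa (V unchanged).
Step 2 (isobaric): W = PΔV = (279 kPa)(13.8 − 21.4 L) = -2121 J.
W_total = 0 − 2121 = -2121 J.

W_total ≈ -2120 J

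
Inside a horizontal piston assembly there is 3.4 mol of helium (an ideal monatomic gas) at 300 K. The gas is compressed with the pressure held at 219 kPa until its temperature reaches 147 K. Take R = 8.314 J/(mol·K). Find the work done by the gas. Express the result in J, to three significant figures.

W ≈ -4320 J

Isobaric: W = P ΔV = nR ΔT.
W = (3.4)(8.314)(147 − 300) = -4325 J.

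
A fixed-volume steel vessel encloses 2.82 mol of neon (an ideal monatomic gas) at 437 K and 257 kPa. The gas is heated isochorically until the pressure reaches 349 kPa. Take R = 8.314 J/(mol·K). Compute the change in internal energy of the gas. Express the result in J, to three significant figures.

ΔU ≈ 5500 J

Constant volume ⇒ W = 0, so Q = ΔU = nCᵥΔT with Cᵥ = 3R/2 = 12.47 J/(mol·K).
At constant V, T₂/T₁ = P₂/P₁ ⇒ ΔT = T₁(P₂/P₁ − 1) = 437·(349/257 − 1) = 156.4 K.
ΔU = (2.82)(12.47)(156.4) = 5502 J.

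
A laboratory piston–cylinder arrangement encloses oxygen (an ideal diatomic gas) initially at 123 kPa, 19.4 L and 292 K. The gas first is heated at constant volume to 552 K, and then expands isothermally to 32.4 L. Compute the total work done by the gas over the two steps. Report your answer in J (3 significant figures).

W_total ≈ 2310 J

Step 1 (isochoric): W = 0 (constant volume).
After step 1: P = 232.5 kPa (V unchanged).
Step 2 (isothermal): W = P₁V₁ ln(V₂/V₁) = (4511) ln(32.4/19.4) = 2314 J.
W_total = 0 + 2314 = 2314 J.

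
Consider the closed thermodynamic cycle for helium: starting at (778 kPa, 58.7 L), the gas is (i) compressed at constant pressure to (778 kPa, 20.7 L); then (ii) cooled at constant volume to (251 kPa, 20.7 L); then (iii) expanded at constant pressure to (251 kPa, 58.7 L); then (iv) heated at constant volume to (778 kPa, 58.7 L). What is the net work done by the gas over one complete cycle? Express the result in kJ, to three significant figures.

W_net ≈ -20.0 kJ

Constant-volume legs do no work.
W(i) = (778)(20.7 − 58.7) = -29564 J; W(iii) = (251)(58.7 − 20.7) = 9538 J.
W_net = -29564 + 9538 = -20026 J (the counter-clockwise enclosed area).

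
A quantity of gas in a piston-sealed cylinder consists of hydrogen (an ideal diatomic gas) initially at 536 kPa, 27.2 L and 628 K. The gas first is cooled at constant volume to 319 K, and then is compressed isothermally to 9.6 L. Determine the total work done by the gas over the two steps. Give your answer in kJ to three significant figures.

Step 1 (isochoric): W = 0 (constant volume).
After step 1: P = 272.3 kPa (V unchanged).
Step 2 (isothermal): W = P₁V₁ ln(V₂/V₁) = (7406) ln(9.6/27.2) = -7713 J.
W_total = 0 − 7713 = -7713 J.

W_total ≈ -7.71 kJ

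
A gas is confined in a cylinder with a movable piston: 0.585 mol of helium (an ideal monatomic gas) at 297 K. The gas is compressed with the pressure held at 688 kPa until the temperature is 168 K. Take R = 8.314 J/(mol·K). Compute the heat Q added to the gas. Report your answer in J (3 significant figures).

Isobaric: W = nRΔT = (0.585)(8.314)(-129) = -627.4 J.
ΔU = nCᵥΔT with Cᵥ = 3R/2: ΔU = (0.585)(12.47)(-129) = -941.1 J.
Q = ΔU + W = -941.1 − 627.4 = -1569 J.

Q ≈ -1570 J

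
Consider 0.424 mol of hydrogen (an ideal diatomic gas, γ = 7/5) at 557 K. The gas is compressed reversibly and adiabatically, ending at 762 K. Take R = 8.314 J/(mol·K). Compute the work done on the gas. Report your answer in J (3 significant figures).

Adiabatic ⇒ Q = 0, so W_by = −ΔU = nCᵥ(T₁ − T₂).
Cᵥ = 5R/2 = 20.79 J/(mol·K).
W = (0.424)(20.79)(557 − 762) = -1807 J.
Work on gas = −W_by = 1807 J.

W ≈ 1810 J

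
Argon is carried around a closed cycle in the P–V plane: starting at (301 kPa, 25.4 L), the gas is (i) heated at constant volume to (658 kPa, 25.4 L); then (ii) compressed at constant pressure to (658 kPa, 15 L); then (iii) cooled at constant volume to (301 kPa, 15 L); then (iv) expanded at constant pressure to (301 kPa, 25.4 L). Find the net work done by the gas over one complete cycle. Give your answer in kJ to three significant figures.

Constant-volume legs do no work.
W(ii) = (658)(15 − 25.4) = -6843 J; W(iv) = (301)(25.4 − 15) = 3130 J.
W_net = -6843 + 3130 = -3713 J (the counter-clockwise enclosed area).

W_net ≈ -3.71 kJ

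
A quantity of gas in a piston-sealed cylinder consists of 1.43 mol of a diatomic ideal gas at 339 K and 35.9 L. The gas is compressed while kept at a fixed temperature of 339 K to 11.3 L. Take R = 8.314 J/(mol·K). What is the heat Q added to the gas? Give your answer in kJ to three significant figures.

Q ≈ -4.66 kJ

Isothermal ⇒ ΔU = 0, so Q = W = nRT ln(V₂/V₁).
Q = (1.43)(8.314)(339) ln(11.3/35.9) = 4030 × -1.156 = -4659 J.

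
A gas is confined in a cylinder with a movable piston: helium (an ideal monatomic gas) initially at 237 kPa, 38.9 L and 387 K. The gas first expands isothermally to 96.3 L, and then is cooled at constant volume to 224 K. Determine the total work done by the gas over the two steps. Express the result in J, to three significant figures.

Step 1 (isothermal): W = P₁V₁ ln(V₂/V₁) = (9219) ln(96.3/38.9) = 8357 J.
Step 2 (isochoric): W = 0 (constant volume).
W_total = 8357 + 0 = 8357 J.

W_total ≈ 8360 J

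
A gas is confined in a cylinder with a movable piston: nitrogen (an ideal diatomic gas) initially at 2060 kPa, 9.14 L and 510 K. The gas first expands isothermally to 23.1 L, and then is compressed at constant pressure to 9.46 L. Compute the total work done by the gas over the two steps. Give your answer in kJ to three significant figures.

Step 1 (isothermal): W = P₁V₁ ln(V₂/V₁) = (18828) ln(23.1/9.14) = 17457 J.
After step 1: P = 815.1 kPa, V = 23.1 L, T = 510 K.
Step 2 (isobaric): W = PΔV = (815.1 kPa)(9.46 − 23.1 L) = -11118 J.
W_total = 17457 − 11118 = 6339 J.

W_total ≈ 6.34 kJ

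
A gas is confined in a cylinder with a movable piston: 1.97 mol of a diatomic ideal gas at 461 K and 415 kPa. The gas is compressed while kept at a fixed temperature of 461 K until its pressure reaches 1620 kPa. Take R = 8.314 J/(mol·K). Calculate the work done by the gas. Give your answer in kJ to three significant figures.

Isothermal process: W = nRT ln(V₂/V₁) = nRT ln(P₁/P₂).
W = (1.97)(8.314)(461) × ln(415/1620)
  = 7551 × ln(0.2562) = 7551 × -1.362
W_by_gas = -10283 J.

W ≈ -10.3 kJ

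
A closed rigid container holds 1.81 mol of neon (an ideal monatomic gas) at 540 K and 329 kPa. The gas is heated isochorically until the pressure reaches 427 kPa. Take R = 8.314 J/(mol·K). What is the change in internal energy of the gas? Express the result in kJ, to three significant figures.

Constant volume ⇒ W = 0, so Q = ΔU = nCᵥΔT with Cᵥ = 3R/2 = 12.47 J/(mol·K).
At constant V, T₂/T₁ = P₂/P₁ ⇒ ΔT = T₁(P₂/P₁ − 1) = 540·(427/329 − 1) = 160.9 K.
ΔU = (1.81)(12.47)(160.9) = 3631 J.

ΔU ≈ 3.63 kJ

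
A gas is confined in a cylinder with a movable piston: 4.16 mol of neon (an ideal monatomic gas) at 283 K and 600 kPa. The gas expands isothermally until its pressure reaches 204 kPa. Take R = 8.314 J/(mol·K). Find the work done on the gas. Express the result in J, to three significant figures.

Isothermal process: W = nRT ln(V₂/V₁) = nRT ln(P₁/P₂).
W = (4.16)(8.314)(283) × ln(600/204)
  = 9788 × ln(2.941) = 9788 × 1.079
W_by_gas = 10559 J; work on gas = −W_by = -10559 J.

W ≈ -10600 J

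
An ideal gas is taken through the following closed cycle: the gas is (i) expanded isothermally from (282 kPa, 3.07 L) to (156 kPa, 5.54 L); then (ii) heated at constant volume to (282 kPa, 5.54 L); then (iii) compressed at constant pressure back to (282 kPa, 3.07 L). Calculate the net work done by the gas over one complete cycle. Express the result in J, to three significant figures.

Leg (i): W = PᵢVᵢ ln(V_f/Vᵢ) = (865.7) ln(5.54/3.07) = 511.1 J.
Leg (ii): W = 0.
Leg (iii): W = PΔV = (282)(3.07 − 5.54) = -696.5 J.
W_net = 511.1 − 696.5 = -185.5 J.

W_net ≈ -185 J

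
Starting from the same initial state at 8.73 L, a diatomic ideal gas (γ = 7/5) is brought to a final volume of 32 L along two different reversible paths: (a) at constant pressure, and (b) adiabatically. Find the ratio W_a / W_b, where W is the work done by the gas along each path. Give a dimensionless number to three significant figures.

W_a / W_b ≈ 2.63

Path (a) isobaric: W = P₁(V₂ − V₁) → W_a/(P₁V₁) = 2.666.
Path (b) adiabatic: W = P₁V₁(1 − (V₁/V₂)^(γ−1))/(γ−1) → W_b/(P₁V₁) = 1.013.
W_a / W_b = 2.666 / 1.013 = 2.631.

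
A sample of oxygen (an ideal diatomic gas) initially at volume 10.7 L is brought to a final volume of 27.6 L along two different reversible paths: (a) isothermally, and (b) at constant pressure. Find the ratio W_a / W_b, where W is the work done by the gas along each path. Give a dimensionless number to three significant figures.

W_a / W_b ≈ 0.600

Path (a) isothermal: W = P₁V₁ ln(V₂/V₁) → W_a/(P₁V₁) = 0.9476.
Path (b) isobaric: W = P₁(V₂ − V₁) → W_b/(P₁V₁) = 1.579.
W_a / W_b = 0.9476 / 1.579 = 0.5999.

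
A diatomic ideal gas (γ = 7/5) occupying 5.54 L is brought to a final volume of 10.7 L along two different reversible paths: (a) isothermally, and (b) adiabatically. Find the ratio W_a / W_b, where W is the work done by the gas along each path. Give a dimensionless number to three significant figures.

Path (a) isothermal: W = P₁V₁ ln(V₂/V₁) → W_a/(P₁V₁) = 0.6582.
Path (b) adiabatic: W = P₁V₁(1 − (V₁/V₂)^(γ−1))/(γ−1) → W_b/(P₁V₁) = 0.5787.
W_a / W_b = 0.6582 / 0.5787 = 1.137.

W_a / W_b ≈ 1.14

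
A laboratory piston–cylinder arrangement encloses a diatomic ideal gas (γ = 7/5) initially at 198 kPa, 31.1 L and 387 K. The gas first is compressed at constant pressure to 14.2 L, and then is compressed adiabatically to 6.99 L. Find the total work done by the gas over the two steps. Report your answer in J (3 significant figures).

Step 1 (isobaric): W = PΔV = (198 kPa)(14.2 − 31.1 L) = -3346 J.
After step 1: P = 198 kPa, V = 14.2 L, T = 176.7 K.
Step 2 (adiabatic): W = (P₁V₁ − P₂V₂)/(γ−1) = (2812 − 3733)/0.4 = -2304 J.
W_total = -3346 − 2304 = -5650 J.

W_total ≈ -5650 J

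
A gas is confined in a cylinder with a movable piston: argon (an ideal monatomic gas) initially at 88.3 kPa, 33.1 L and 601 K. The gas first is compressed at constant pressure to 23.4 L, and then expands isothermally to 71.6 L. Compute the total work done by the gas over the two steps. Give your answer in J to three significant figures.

W_total ≈ 1450 J

Step 1 (isobaric): W = PΔV = (88.3 kPa)(23.4 − 33.1 L) = -856.5 J.
After step 1: P = 88.3 kPa, V = 23.4 L, T = 424.9 K.
Step 2 (isothermal): W = P₁V₁ ln(V₂/V₁) = (2066) ln(71.6/23.4) = 2311 J.
W_total = -856.5 + 2311 = 1454 J.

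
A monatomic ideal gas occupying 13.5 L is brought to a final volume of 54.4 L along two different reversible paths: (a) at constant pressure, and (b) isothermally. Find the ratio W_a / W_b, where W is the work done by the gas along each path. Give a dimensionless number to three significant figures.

Path (a) isobaric: W = P₁(V₂ − V₁) → W_a/(P₁V₁) = 3.03.
Path (b) isothermal: W = P₁V₁ ln(V₂/V₁) → W_b/(P₁V₁) = 1.394.
W_a / W_b = 3.03 / 1.394 = 2.174.

W_a / W_b ≈ 2.17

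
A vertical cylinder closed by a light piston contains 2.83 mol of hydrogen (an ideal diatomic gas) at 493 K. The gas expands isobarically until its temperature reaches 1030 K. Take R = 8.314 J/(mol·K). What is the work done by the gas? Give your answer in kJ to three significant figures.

Isobaric: W = P ΔV = nR ΔT.
W = (2.83)(8.314)(1030 − 493) = 12635 J.

W ≈ 12.6 kJ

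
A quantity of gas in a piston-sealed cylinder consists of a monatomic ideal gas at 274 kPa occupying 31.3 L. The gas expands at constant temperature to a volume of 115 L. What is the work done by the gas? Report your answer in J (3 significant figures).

Isothermal: W = nRT ln(V₂/V₁) = P₁V₁ ln(V₂/V₁).
P₁V₁ = (274 kPa)(31.3 L) = 8576 J.
W = 8576 × ln(115/31.3) = 8576 × 1.301
W_by_gas = 11160 J.

W ≈ 11200 J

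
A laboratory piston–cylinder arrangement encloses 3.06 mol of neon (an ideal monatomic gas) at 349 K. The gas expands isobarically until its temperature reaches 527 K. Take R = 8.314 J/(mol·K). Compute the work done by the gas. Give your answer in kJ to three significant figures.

Isobaric: W = P ΔV = nR ΔT.
W = (3.06)(8.314)(527 − 349) = 4528 J.

W ≈ 4.53 kJ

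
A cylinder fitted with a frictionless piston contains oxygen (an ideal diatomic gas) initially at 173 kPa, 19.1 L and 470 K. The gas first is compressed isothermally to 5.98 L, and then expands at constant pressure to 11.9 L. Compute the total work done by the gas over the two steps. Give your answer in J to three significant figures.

Step 1 (isothermal): W = P₁V₁ ln(V₂/V₁) = (3304) ln(5.98/19.1) = -3837 J.
After step 1: P = 552.6 kPa, V = 5.98 L, T = 470 K.
Step 2 (isobaric): W = PΔV = (552.6 kPa)(11.9 − 5.98 L) = 3271 J.
W_total = -3837 + 3271 = -566 J.

W_total ≈ -566 J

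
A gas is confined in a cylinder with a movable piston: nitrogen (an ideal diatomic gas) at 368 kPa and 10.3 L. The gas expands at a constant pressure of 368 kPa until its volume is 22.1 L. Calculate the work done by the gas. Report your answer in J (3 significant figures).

Isobaric: W = P ΔV.
W = (368 kPa)(22.1 − 10.3 L) = (368)(11.8) = 4342 J.

W ≈ 4340 J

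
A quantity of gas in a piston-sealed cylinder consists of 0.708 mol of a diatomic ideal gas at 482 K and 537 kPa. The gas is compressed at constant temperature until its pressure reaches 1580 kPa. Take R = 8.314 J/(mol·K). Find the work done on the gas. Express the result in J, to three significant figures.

W ≈ 3060 J

Isothermal process: W = nRT ln(V₂/V₁) = nRT ln(P₁/P₂).
W = (0.708)(8.314)(482) × ln(537/1580)
  = 2837 × ln(0.3399) = 2837 × -1.079
W_by_gas = -3062 J; work on gas = −W_by = 3062 J.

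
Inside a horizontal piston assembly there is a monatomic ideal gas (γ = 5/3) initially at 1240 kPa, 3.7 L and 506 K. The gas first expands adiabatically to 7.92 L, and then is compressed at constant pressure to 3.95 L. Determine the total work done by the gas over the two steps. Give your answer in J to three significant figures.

W_total ≈ 1350 J

Step 1 (adiabatic): W = (P₁V₁ − P₂V₂)/(γ−1) = (4588 − 2762)/0.667 = 2739 J.
After step 1: P = 348.8 kPa, V = 7.92 L, T = 304.7 K.
Step 2 (isobaric): W = PΔV = (348.8 kPa)(3.95 − 7.92 L) = -1385 J.
W_total = 2739 − 1385 = 1354 J.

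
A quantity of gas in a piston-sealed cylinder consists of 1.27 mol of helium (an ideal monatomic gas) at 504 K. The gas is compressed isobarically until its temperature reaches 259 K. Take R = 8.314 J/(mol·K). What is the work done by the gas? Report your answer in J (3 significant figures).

Isobaric: W = P ΔV = nR ΔT.
W = (1.27)(8.314)(259 − 504) = -2587 J.

W ≈ -2590 J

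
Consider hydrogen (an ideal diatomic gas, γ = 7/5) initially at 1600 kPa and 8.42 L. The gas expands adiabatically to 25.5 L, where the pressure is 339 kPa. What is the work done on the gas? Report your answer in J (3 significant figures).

Adiabatic: W = (P₁V₁ − P₂V₂)/(γ − 1) with γ = 7/5.
P₁V₁ = 13472 J, P₂V₂ = 8644 J.
W = (13472 − 8644) / 0.4 = 12069 J.
Work on gas = −W_by = -12069 J.

W ≈ -12100 J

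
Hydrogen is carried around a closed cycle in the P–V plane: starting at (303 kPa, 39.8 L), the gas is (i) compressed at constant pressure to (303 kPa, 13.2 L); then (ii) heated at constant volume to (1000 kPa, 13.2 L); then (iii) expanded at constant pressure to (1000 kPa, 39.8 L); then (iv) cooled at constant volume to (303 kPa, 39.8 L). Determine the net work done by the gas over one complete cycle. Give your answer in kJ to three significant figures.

Constant-volume legs do no work.
W(i) = (303)(13.2 − 39.8) = -8060 J; W(iii) = (1000)(39.8 − 13.2) = 26600 J.
W_net = -8060 + 26600 = 18540 J (the clockwise enclosed area).

W_net ≈ 18.5 kJ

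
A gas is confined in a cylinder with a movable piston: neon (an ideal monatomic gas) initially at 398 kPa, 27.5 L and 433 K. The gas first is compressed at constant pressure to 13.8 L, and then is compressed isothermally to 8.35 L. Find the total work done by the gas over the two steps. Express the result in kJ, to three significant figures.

W_total ≈ -8.21 kJ

Step 1 (isobaric): W = PΔV = (398 kPa)(13.8 − 27.5 L) = -5453 J.
After step 1: P = 398 kPa, V = 13.8 L, T = 217.3 K.
Step 2 (isothermal): W = P₁V₁ ln(V₂/V₁) = (5492) ln(8.35/13.8) = -2759 J.
W_total = -5453 − 2759 = -8212 J.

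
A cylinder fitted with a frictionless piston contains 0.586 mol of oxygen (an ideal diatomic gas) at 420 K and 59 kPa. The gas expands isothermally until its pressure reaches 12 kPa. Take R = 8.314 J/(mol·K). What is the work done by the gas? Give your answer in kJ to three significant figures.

Isothermal process: W = nRT ln(V₂/V₁) = nRT ln(P₁/P₂).
W = (0.586)(8.314)(420) × ln(59/12)
  = 2046 × ln(4.917) = 2046 × 1.593
W_by_gas = 3259 J.

W ≈ 3.26 kJ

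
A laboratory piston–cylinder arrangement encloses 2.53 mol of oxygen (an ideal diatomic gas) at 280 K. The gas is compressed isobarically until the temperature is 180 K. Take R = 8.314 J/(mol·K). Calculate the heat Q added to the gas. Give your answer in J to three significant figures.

Isobaric: W = nRΔT = (2.53)(8.314)(-100) = -2103 J.
ΔU = nCᵥΔT with Cᵥ = 5R/2: ΔU = (2.53)(20.79)(-100) = -5259 J.
Q = ΔU + W = -5259 − 2103 = -7362 J.

Q ≈ -7360 J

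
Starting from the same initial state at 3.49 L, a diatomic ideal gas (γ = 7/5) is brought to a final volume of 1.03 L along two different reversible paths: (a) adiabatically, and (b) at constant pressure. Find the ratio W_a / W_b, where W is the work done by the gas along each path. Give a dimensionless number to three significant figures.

W_a / W_b ≈ 2.23

Path (a) adiabatic: W = P₁V₁(1 − (V₁/V₂)^(γ−1))/(γ−1) → W_a/(P₁V₁) = -1.573.
Path (b) isobaric: W = P₁(V₂ − V₁) → W_b/(P₁V₁) = -0.7049.
W_a / W_b = -1.573 / -0.7049 = 2.232.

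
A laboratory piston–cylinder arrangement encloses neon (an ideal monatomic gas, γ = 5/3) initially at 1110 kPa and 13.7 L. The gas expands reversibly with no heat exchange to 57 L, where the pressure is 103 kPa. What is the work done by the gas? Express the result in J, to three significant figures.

W ≈ 14000 J

Adiabatic: W = (P₁V₁ − P₂V₂)/(γ − 1) with γ = 5/3.
P₁V₁ = 15207 J, P₂V₂ = 5871 J.
W = (15207 − 5871) / 0.6667 = 14004 J.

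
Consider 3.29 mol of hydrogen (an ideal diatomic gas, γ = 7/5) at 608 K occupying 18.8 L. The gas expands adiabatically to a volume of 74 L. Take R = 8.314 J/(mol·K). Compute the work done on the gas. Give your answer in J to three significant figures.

Adiabatic: TV^(γ−1) = const with γ = 7/5.
T₂ = T₁ (V₁/V₂)^(γ−1) = 608 × (18.8/74)^0.4 = 608 × 0.5781 = 351.5 K.
W_by = nCᵥ(T₁ − T₂) = (3.29)(20.79)(608 − 351.5) = 17543 J.
Work on gas = −W_by = -17543 J.

W ≈ -17500 J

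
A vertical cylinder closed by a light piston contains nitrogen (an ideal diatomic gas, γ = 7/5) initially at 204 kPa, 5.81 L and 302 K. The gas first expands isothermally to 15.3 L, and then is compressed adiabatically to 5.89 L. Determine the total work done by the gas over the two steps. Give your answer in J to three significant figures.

Step 1 (isothermal): W = P₁V₁ ln(V₂/V₁) = (1185) ln(15.3/5.81) = 1148 J.
After step 1: P = 77.47 kPa, V = 15.3 L, T = 302 K.
Step 2 (adiabatic): W = (P₁V₁ − P₂V₂)/(γ−1) = (1185 − 1736)/0.4 = -1378 J.
W_total = 1148 − 1378 = -230.1 J.

W_total ≈ -230 J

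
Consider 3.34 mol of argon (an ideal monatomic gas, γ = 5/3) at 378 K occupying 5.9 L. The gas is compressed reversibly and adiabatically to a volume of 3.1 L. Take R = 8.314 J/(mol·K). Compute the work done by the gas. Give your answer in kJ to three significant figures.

Adiabatic: TV^(γ−1) = const with γ = 5/3.
T₂ = T₁ (V₁/V₂)^(γ−1) = 378 × (5.9/3.1)^0.667 = 378 × 1.536 = 580.5 K.
W_by = nCᵥ(T₁ − T₂) = (3.34)(12.47)(378 − 580.5) = -8436 J.

W ≈ -8.44 kJ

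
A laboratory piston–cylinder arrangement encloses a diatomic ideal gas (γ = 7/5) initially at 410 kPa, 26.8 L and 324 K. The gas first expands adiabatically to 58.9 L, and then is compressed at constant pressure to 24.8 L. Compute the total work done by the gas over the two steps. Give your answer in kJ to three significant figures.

Step 1 (adiabatic): W = (P₁V₁ − P₂V₂)/(γ−1) = (10988 − 8019)/0.4 = 7422 J.
After step 1: P = 136.1 kPa, V = 58.9 L, T = 236.5 K.
Step 2 (isobaric): W = PΔV = (136.1 kPa)(24.8 − 58.9 L) = -4643 J.
W_total = 7422 − 4643 = 2780 J.

W_total ≈ 2.78 kJ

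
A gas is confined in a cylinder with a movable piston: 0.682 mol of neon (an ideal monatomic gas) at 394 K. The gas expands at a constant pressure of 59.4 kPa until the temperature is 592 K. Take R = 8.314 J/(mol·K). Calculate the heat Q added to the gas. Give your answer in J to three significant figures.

Q ≈ 2810 J

Isobaric: W = nRΔT = (0.682)(8.314)(198) = 1123 J.
ΔU = nCᵥΔT with Cᵥ = 3R/2: ΔU = (0.682)(12.47)(198) = 1684 J.
Q = ΔU + W = 1684 + 1123 = 2807 J.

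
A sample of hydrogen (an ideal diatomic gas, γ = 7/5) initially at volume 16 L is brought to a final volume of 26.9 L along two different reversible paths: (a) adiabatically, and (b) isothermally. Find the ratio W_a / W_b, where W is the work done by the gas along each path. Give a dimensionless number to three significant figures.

W_a / W_b ≈ 0.903

Path (a) adiabatic: W = P₁V₁(1 − (V₁/V₂)^(γ−1))/(γ−1) → W_a/(P₁V₁) = 0.4691.
Path (b) isothermal: W = P₁V₁ ln(V₂/V₁) → W_b/(P₁V₁) = 0.5195.
W_a / W_b = 0.4691 / 0.5195 = 0.9029.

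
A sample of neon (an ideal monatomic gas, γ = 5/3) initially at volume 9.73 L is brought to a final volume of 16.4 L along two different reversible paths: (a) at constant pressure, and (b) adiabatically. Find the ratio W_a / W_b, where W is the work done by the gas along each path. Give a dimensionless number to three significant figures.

W_a / W_b ≈ 1.55

Path (a) isobaric: W = P₁(V₂ − V₁) → W_a/(P₁V₁) = 0.6855.
Path (b) adiabatic: W = P₁V₁(1 − (V₁/V₂)^(γ−1))/(γ−1) → W_b/(P₁V₁) = 0.4409.
W_a / W_b = 0.6855 / 0.4409 = 1.555.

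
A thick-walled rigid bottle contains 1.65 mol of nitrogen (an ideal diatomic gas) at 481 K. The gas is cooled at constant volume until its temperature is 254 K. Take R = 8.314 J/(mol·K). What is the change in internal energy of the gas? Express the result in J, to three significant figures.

ΔU ≈ -7790 J

Constant volume ⇒ W = 0, so Q = ΔU = nCᵥΔT with Cᵥ = 5R/2 = 20.79 J/(mol·K).
ΔU = (1.65)(20.79)(254 − 481) = -7785 J.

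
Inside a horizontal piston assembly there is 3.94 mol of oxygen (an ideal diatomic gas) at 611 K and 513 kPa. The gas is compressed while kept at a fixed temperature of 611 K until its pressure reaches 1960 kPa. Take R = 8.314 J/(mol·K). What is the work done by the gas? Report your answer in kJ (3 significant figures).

W ≈ -26.8 kJ

Isothermal process: W = nRT ln(V₂/V₁) = nRT ln(P₁/P₂).
W = (3.94)(8.314)(611) × ln(513/1960)
  = 20015 × ln(0.2617) = 20015 × -1.34
W_by_gas = -26828 J.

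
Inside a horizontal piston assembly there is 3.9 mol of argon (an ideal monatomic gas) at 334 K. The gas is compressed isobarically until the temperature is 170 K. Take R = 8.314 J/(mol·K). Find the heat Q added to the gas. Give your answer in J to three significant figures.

Isobaric: W = nRΔT = (3.9)(8.314)(-164) = -5318 J.
ΔU = nCᵥΔT with Cᵥ = 3R/2: ΔU = (3.9)(12.47)(-164) = -7976 J.
Q = ΔU + W = -7976 − 5318 = -13294 J.

Q ≈ -13300 J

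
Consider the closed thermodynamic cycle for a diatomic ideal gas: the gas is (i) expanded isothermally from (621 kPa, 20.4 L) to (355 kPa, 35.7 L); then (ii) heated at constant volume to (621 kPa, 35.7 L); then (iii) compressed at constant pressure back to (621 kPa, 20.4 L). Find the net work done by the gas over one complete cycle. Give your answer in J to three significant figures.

Leg (i): W = PᵢVᵢ ln(V_f/Vᵢ) = (12668) ln(35.7/20.4) = 7089 J.
Leg (ii): W = 0.
Leg (iii): W = PΔV = (621)(20.4 − 35.7) = -9501 J.
W_net = 7089 − 9501 = -2412 J.

W_net ≈ -2410 J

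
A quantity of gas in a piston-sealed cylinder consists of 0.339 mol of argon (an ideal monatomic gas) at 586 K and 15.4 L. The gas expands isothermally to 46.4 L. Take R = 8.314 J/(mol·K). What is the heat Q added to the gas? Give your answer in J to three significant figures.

Q ≈ 1820 J

Isothermal ⇒ ΔU = 0, so Q = W = nRT ln(V₂/V₁).
Q = (0.339)(8.314)(586) ln(46.4/15.4) = 1652 × 1.103 = 1822 J.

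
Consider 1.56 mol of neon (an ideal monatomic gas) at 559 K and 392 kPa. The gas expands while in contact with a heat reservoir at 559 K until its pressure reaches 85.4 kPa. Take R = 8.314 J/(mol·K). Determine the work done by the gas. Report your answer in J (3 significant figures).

Isothermal process: W = nRT ln(V₂/V₁) = nRT ln(P₁/P₂).
W = (1.56)(8.314)(559) × ln(392/85.4)
  = 7250 × ln(4.59) = 7250 × 1.524
W_by_gas = 11049 J.

W ≈ 11000 J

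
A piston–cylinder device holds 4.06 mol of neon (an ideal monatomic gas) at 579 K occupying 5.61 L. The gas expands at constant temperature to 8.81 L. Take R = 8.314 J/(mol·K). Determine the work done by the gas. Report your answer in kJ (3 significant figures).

Isothermal: W = nRT ln(V₂/V₁).
W = (4.06)(8.314)(579) × ln(8.81/5.61)
  = 19544 × 0.4513
W_by_gas = 8821 J.

W ≈ 8.82 kJ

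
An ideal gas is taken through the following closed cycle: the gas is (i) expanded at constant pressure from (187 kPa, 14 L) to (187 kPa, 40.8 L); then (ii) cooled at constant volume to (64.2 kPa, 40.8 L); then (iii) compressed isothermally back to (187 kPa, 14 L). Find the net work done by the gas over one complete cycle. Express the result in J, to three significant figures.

Leg (i): W = PΔV = (187)(40.8 − 14) = 5012 J.
Leg (ii): W = 0.
Leg (iii): W = PᵢVᵢ ln(V_f/Vᵢ) = (2619) ln(14/40.8) = -2802 J.
W_net = 5012 − 2802 = 2210 J.

W_net ≈ 2210 J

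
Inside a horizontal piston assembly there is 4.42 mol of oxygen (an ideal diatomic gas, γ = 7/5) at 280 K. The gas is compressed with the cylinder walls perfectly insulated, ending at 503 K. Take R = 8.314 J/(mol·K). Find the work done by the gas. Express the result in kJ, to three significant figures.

Adiabatic ⇒ Q = 0, so W_by = −ΔU = nCᵥ(T₁ − T₂).
Cᵥ = 5R/2 = 20.79 J/(mol·K).
W = (4.42)(20.79)(280 − 503) = -20487 J.

W ≈ -20.5 kJ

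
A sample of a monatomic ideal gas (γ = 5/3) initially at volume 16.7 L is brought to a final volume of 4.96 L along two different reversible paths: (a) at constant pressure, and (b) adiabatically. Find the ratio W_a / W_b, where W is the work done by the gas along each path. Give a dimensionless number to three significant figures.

Path (a) isobaric: W = P₁(V₂ − V₁) → W_a/(P₁V₁) = -0.703.
Path (b) adiabatic: W = P₁V₁(1 − (V₁/V₂)^(γ−1))/(γ−1) → W_b/(P₁V₁) = -1.87.
W_a / W_b = -0.703 / -1.87 = 0.376.

W_a / W_b ≈ 0.376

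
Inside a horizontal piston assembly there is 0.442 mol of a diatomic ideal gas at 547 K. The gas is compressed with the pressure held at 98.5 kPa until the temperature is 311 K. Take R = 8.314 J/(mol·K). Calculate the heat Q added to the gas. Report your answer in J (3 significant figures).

Isobaric: W = nRΔT = (0.442)(8.314)(-236) = -867.2 J.
ΔU = nCᵥΔT with Cᵥ = 5R/2: ΔU = (0.442)(20.79)(-236) = -2168 J.
Q = ΔU + W = -2168 − 867.2 = -3035 J.

Q ≈ -3040 J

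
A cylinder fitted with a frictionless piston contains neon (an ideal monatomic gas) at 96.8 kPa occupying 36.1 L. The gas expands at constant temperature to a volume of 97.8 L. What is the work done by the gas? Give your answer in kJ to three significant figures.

Isothermal: W = nRT ln(V₂/V₁) = P₁V₁ ln(V₂/V₁).
P₁V₁ = (96.8 kPa)(36.1 L) = 3494 J.
W = 3494 × ln(97.8/36.1) = 3494 × 0.9966
W_by_gas = 3483 J.

W ≈ 3.48 kJ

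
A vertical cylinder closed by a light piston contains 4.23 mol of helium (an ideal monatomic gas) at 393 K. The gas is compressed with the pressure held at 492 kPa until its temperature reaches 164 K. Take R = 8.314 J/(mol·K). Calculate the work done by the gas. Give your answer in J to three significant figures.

Isobaric: W = P ΔV = nR ΔT.
W = (4.23)(8.314)(164 − 393) = -8054 J.

W ≈ -8050 J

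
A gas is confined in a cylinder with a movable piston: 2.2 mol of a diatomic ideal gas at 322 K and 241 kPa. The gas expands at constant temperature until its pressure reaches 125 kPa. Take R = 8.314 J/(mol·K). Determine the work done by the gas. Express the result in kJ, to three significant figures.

W ≈ 3.87 kJ

Isothermal process: W = nRT ln(V₂/V₁) = nRT ln(P₁/P₂).
W = (2.2)(8.314)(322) × ln(241/125)
  = 5890 × ln(1.928) = 5890 × 0.6565
W_by_gas = 3866 J.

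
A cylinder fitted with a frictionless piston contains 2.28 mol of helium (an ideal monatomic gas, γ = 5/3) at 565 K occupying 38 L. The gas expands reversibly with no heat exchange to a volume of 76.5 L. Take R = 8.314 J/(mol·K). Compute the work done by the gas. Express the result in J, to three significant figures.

W ≈ 5990 J

Adiabatic: TV^(γ−1) = const with γ = 5/3.
T₂ = T₁ (V₁/V₂)^(γ−1) = 565 × (38/76.5)^0.667 = 565 × 0.6272 = 354.4 K.
W_by = nCᵥ(T₁ − T₂) = (2.28)(12.47)(565 − 354.4) = 5989 J.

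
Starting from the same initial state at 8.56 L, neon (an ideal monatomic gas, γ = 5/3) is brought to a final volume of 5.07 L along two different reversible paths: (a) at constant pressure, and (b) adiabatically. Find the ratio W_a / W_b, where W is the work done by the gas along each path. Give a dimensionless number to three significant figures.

W_a / W_b ≈ 0.650

Path (a) isobaric: W = P₁(V₂ − V₁) → W_a/(P₁V₁) = -0.4077.
Path (b) adiabatic: W = P₁V₁(1 − (V₁/V₂)^(γ−1))/(γ−1) → W_b/(P₁V₁) = -0.6268.
W_a / W_b = -0.4077 / -0.6268 = 0.6504.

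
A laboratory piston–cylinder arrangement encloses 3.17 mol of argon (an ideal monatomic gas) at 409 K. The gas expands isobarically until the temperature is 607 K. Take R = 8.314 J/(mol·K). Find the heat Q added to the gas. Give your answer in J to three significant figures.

Q ≈ 13000 J

Isobaric: W = nRΔT = (3.17)(8.314)(198) = 5218 J.
ΔU = nCᵥΔT with Cᵥ = 3R/2: ΔU = (3.17)(12.47)(198) = 7828 J.
Q = ΔU + W = 7828 + 5218 = 13046 J.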